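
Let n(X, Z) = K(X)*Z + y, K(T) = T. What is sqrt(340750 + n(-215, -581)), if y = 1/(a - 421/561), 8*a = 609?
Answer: sqrt(53287926408319193)/338281 ≈ 682.40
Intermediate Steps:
a = 609/8 (a = (1/8)*609 = 609/8 ≈ 76.125)
y = 4488/338281 (y = 1/(609/8 - 421/561) = 1/(338281/4488) = 4488/338281 ≈ 0.013267)
n(X, Z) = 4488/338281 + X*Z (n(X, Z) = X*Z + 4488/338281 = 4488/338281 + X*Z)
sqrt(340750 + n(-215, -581)) = sqrt(340750 + (4488/338281 - 215*(-581))) = sqrt(340750 + (4488/338281 + 124915)) = sqrt(340750 + 42256375603/338281) = sqrt(157525626353/338281) = sqrt(53287926408319193)/338281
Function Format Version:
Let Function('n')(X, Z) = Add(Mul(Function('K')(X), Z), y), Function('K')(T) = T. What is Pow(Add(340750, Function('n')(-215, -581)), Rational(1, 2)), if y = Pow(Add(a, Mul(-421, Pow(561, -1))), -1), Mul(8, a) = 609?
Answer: Mul(Rational(1, 338281), Pow(53287926408319193, Rational(1, 2))) ≈ 682.40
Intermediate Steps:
a = Rational(609, 8) (a = Mul(Rational(1, 8), 609) = Rational(609, 8) ≈ 76.125)
y = Rational(4488, 338281) (y = Pow(Add(Rational(609, 8), Mul(-421, Pow(561, -1))), -1) = Pow(Add(Rational(609, 8), Mul(-421, Rational(1, 561))), -1) = Pow(Add(Rational(609, 8), Rational(-421, 561)), -1) = Pow(Rational(338281, 4488), -1) = Rational(4488, 338281) ≈ 0.013267)
Function('n')(X, Z) = Add(Rational(4488, 338281), Mul(X, Z)) (Function('n')(X, Z) = Add(Mul(X, Z), Rational(4488, 338281)) = Add(Rational(4488, 338281), Mul(X, Z)))
Pow(Add(340750, Function('n')(-215, -581)), Rational(1, 2)) = Pow(Add(340750, Add(Rational(4488, 338281), Mul(-215, -581))), Rational(1, 2)) = Pow(Add(340750, Add(Rational(4488, 338281), 124915)), Rational(1, 2)) = Pow(Add(340750, Rational(42256375603, 338281)), Rational(1, 2)) = Pow(Rational(157525626353, 338281), Rational(1, 2)) = Mul(Rational(1, 338281), Pow(53287926408319193, Rational(1, 2)))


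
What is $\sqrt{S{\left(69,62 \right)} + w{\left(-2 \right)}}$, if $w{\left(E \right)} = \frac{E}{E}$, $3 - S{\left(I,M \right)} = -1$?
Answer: $\sqrt{5} \approx 2.2361$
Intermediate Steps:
$S{\left(I,M \right)} = 4$ ($S{\left(I,M \right)} = 3 - -1 = 3 + 1 = 4$)
$w{\left(E \right)} = 1$
$\sqrt{S{\left(69,62 \right)} + w{\left(-2 \right)}} = \sqrt{4 + 1} = \sqrt{5}$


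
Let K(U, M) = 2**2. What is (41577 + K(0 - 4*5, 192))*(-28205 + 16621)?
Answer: -481674304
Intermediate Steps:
K(U, M) = 4
(41577 + K(0 - 4*5, 192))*(-28205 + 16621) = (41577 + 4)*(-28205 + 16621) = 41581*(-11584) = -481674304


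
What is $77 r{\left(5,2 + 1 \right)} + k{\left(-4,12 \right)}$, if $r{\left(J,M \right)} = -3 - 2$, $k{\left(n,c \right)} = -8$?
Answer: $-393$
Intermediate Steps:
$r{\left(J,M \right)} = -5$
$77 r{\left(5,2 + 1 \right)} + k{\left(-4,12 \right)} = 77 \left(-5\right) - 8 = -385 - 8 = -393$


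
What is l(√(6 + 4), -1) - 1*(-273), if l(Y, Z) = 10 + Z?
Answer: 282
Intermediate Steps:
l(√(6 + 4), -1) - 1*(-273) = (10 - 1) - 1*(-273) = 9 + 273 = 282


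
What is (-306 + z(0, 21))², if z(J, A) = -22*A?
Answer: 589824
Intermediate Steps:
(-306 + z(0, 21))² = (-306 - 22*21)² = (-306 - 462)² = (-768)² = 589824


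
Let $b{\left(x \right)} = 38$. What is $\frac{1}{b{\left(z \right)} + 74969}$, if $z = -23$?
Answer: $\frac{1}{75007} \approx 1.3332 \cdot 10^{-5}$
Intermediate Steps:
$\frac{1}{b{\left(z \right)} + 74969} = \frac{1}{38 + 74969} = \frac{1}{75007}$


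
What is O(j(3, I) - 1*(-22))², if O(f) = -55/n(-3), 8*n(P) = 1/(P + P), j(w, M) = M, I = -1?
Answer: 6969600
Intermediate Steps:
n(P) = 1/(16*P) (n(P) = 1/(8*(P + P)) = 1/(8*((2*P))) = (1/(2*P))/8 = 1/(16*P))
O(f) = 2640 (O(f) = -55/((1/16)/(-3)) = -55/((1/16)*(-⅓)) = -55/(-1/48) = -55*(-48) = 2640)
O(j(3, I) - 1*(-22))² = 2640² = 6969600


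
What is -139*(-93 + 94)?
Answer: -139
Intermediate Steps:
-139*(-93 + 94) = -139*1 = -139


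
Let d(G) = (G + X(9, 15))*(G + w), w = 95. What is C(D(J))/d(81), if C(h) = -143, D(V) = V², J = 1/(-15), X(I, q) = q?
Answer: -13/1536 ≈ -0.0084635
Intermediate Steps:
J = -1/15 ≈ -0.066667
d(G) = (15 + G)*(95 + G) (d(G) = (G + 15)*(G + 95) = (15 + G)*(95 + G))
C(D(J))/d(81) = -143/(1425 + 81² + 110*81) = -143/(1425 + 6561 + 8910) = -143/16896 = -143*1/16896 = -13/1536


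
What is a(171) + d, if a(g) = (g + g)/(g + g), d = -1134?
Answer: -1133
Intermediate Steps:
a(g) = 1 (a(g) = (2*g)/((2*g)) = (2*g)*(1/(2*g)) = 1)
a(171) + d = 1 - 1134 = -1133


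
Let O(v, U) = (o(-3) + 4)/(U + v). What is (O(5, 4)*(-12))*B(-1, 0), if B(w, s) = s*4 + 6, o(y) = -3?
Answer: -8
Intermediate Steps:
B(w, s) = 6 + 4*s (B(w, s) = 4*s + 6 = 6 + 4*s)
O(v, U) = 1/(U + v) (O(v, U) = (-3 + 4)/(U + v) = 1/(U + v))
(O(5, 4)*(-12))*B(-1, 0) = (-12/(4 + 5))*(6 + 4*0) = (-12/9)*(6 + 0) = ((⅑)*(-12))*6 = -4/3*6 = -8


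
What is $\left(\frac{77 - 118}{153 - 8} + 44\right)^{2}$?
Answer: $\frac{40182921}{21025} \approx 1911.2$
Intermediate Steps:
$\left(\frac{77 - 118}{153 - 8} + 44\right)^{2} = \left(- \frac{41}{145} + 44\right)^{2} = \left(\frac{6339}{145}\right)^{2} = \frac{40182921}{21025}$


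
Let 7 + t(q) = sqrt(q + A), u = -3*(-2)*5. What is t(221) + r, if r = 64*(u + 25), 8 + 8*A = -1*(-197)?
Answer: 3513 + sqrt(3914)/4 ≈ 3528.6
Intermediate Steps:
A = 189/8 (A = -1 + (-1*(-197))/8 = -1 + (1/8)*197 = -1 + 197/8 = 189/8 ≈ 23.625)
u = 30 (u = 6*5 = 30)
t(q) = -7 + sqrt(189/8 + q) (t(q) = -7 + sqrt(q + 189/8) = -7 + sqrt(189/8 + q))
r = 3520 (r = 64*(30 + 25) = 64*55 = 3520)
t(221) + r = (-7 + sqrt(378 + 16*221)/4) + 3520 = (-7 + sqrt(378 + 3536)/4) + 3520 = (-7 + sqrt(3914)/4) + 3520 = 3513 + sqrt(3914)/4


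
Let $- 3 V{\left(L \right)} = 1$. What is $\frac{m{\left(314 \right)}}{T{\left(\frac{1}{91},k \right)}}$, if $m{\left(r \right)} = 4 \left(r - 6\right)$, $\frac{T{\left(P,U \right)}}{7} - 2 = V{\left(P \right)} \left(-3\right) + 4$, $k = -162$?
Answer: $\frac{176}{7} \approx 25.143$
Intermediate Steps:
$V{\left(L \right)} = - \frac{1}{3}$ ($V{\left(L \right)} = \left(- \frac{1}{3}\right) 1 = - \frac{1}{3}$)
$T{\left(P,U \right)} = 49$ ($T{\left(P,U \right)} = 14 + 7 \left(\left(- \frac{1}{3}\right) \left(-3\right) + 4\right) = 14 + 7 \left(1 + 4\right) = 14 + 7 \cdot 5 = 14 + 35 = 49$)
$m{\left(r \right)} = -24 + 4 r$ ($m{\left(r \right)} = 4 \left(-6 + r\right) = -24 + 4 r$)
$\frac{m{\left(314 \right)}}{T{\left(\frac{1}{91},k \right)}} = \frac{-24 + 4 \cdot 314}{49} = \left(-24 + 1256\right) \frac{1}{49} = 1232 \cdot \frac{1}{49} = \frac{176}{7}$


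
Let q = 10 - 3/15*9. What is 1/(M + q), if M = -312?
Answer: -5/1519 ≈ -0.0032916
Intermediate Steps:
q = 41/5 (q = 10 - 3*1/15*9 = 10 - 1/5*9 = 10 - 9/5 = 41/5 ≈ 8.2000)
1/(M + q) = 1/(-312 + 41/5) = 1/(-1519/5) = -5/1519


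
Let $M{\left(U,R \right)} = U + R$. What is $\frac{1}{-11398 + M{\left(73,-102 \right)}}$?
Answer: $- \frac{1}{11427} \approx -8.7512 \cdot 10^{-5}$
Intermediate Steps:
$M{\left(U,R \right)} = R + U$
$\frac{1}{-11398 + M{\left(73,-102 \right)}} = \frac{1}{-11398 + \left(-102 + 73\right)} = \frac{1}{-11398 - 29} = \frac{1}{-11427} = - \frac{1}{11427}$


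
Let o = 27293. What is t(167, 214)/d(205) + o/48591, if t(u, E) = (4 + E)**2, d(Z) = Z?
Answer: 2314833749/9961155 ≈ 232.39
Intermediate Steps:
t(167, 214)/d(205) + o/48591 = (4 + 214)**2/205 + 27293/48591 = 218**2*(1/205) + 27293*(1/48591) = 47524*(1/205) + 27293/48591 = 47524/205 + 27293/48591 = 2314833749/9961155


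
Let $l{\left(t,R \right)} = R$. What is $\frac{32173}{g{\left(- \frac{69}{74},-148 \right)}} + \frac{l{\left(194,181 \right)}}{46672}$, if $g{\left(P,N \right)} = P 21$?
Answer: $- \frac{111116528675}{67627728} \approx -1643.1$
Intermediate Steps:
$g{\left(P,N \right)} = 21 P$
$\frac{32173}{g{\left(- \frac{69}{74},-148 \right)}} + \frac{l{\left(194,181 \right)}}{46672} = \frac{32173}{21 \left(- \frac{69}{74}\right)} + \frac{181}{46672} = \frac{32173}{- \frac{1449}{74}} + \frac{181}{46672} = 32173 \left(- \frac{74}{1449}\right) + \frac{181}{46672} = - \frac{2380802}{1449} + \frac{181}{46672} = - \frac{111116528675}{67627728}$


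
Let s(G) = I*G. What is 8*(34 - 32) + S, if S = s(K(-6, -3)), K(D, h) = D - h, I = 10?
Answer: -14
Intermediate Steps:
s(G) = 10*G
S = -30 (S = 10*(-6 - 1*(-3)) = 10*(-6 + 3) = 10*(-3) = -30)
8*(34 - 32) + S = 8*(34 - 32) - 30 = 8*2 - 30 = 16 - 30 = -14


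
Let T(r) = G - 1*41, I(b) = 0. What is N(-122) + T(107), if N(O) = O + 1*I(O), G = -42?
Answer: -205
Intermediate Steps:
T(r) = -83 (T(r) = -42 - 1*41 = -42 - 41 = -83)
N(O) = O (N(O) = O + 1*0 = O + 0 = O)
N(-122) + T(107) = -122 - 83 = -205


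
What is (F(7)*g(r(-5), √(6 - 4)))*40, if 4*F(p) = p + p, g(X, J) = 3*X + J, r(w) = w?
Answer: -2100 + 140*√2 ≈ -1902.0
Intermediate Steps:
g(X, J) = J + 3*X
F(p) = p/2 (F(p) = (p + p)/4 = (2*p)/4 = p/2)
(F(7)*g(r(-5), √(6 - 4)))*40 = (((½)*7)*(√(6 - 4) + 3*(-5)))*40 = (7*(√2 - 15)/2)*40 = (7*(-15 + √2)/2)*40 = (-105/2 + 7*√2/2)*40 = -2100 + 140*√2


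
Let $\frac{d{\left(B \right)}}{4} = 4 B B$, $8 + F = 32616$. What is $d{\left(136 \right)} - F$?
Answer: $263328$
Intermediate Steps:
$F = 32608$ ($F = -8 + 32616 = 32608$)
$d{\left(B \right)} = 16 B^{2}$ ($d{\left(B \right)} = 4 \cdot 4 B B = 4 \cdot 4 B^{2} = 16 B^{2}$)
$d{\left(136 \right)} - F = 16 \cdot 136^{2} - 32608 = 16 \cdot 18496 - 32608 = 295936 - 32608 = 263328$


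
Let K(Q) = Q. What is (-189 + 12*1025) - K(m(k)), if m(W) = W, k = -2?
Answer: 12113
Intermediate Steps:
(-189 + 12*1025) - K(m(k)) = (-189 + 12*1025) - 1*(-2) = (-189 + 12300) + 2 = 12111 + 2 = 12113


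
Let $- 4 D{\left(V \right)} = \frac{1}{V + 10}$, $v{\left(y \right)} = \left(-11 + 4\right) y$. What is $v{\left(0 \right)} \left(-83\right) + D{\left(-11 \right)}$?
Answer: $\frac{1}{4} \approx 0.25$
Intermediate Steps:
$v{\left(y \right)} = - 7 y$
$D{\left(V \right)} = - \frac{1}{4 \left(10 + V\right)}$ ($D{\left(V \right)} = - \frac{1}{4 \left(V + 10\right)} = - \frac{1}{4 \left(10 + V\right)}$)
$v{\left(0 \right)} \left(-83\right) + D{\left(-11 \right)} = \left(-7\right) 0 \left(-83\right) - \frac{1}{40 + 4 \left(-11\right)} = 0 \left(-83\right) - \frac{1}{40 - 44} = 0 - \frac{1}{-4} = 0 - - \frac{1}{4} = 0 + \frac{1}{4} = \frac{1}{4}$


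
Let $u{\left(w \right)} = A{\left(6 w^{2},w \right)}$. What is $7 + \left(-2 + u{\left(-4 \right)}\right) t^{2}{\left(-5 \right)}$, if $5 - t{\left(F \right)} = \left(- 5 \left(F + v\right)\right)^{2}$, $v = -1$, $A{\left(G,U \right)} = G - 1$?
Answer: $74495332$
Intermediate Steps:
$A{\left(G,U \right)} = -1 + G$ ($A{\left(G,U \right)} = G - 1 = -1 + G$)
$u{\left(w \right)} = -1 + 6 w^{2}$
$t{\left(F \right)} = 5 - \left(5 - 5 F\right)^{2}$ ($t{\left(F \right)} = 5 - \left(- 5 \left(F - 1\right)\right)^{2} = 5 - \left(- 5 \left(-1 + F\right)\right)^{2} = 5 - \left(5 - 5 F\right)^{2}$)
$7 + \left(-2 + u{\left(-4 \right)}\right) t^{2}{\left(-5 \right)} = 7 + \left(-2 - \left(1 - 6 \left(-4\right)^{2}\right)\right) \left(5 - 25 \left(-1 - 5\right)^{2}\right)^{2} = 7 + \left(-2 + \left(-1 + 6 \cdot 16\right)\right) \left(5 - 25 \left(-6\right)^{2}\right)^{2} = 7 + \left(-2 + \left(-1 + 96\right)\right) \left(5 - 900\right)^{2} = 7 + \left(-2 + 95\right) \left(5 - 900\right)^{2} = 7 + 93 \left(-895\right)^{2} = 7 + 93 \cdot 801025 = 7 + 74495325 = 74495332$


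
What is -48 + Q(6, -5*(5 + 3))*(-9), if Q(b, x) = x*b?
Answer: 2112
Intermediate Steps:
Q(b, x) = b*x
-48 + Q(6, -5*(5 + 3))*(-9) = -48 + (6*(-5*(5 + 3)))*(-9) = -48 + (6*(-5*8))*(-9) = -48 + (6*(-40))*(-9) = -48 - 240*(-9) = -48 + 2160 = 2112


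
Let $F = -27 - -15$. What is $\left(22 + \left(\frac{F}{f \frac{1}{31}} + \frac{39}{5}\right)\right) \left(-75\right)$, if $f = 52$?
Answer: $- \frac{22080}{13} \approx -1698.5$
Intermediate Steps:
$F = -12$ ($F = -27 + 15 = -12$)
$\left(22 + \left(\frac{F}{f \frac{1}{31}} + \frac{39}{5}\right)\right) \left(-75\right) = \left(22 + \left(- \frac{12}{52 \cdot \frac{1}{31}} + \frac{39}{5}\right)\right) \left(-75\right) = \left(22 + \left(- \frac{12}{52 \cdot \frac{1}{31}} + 39 \cdot \frac{1}{5}\right)\right) \left(-75\right) = \left(22 + \left(- \frac{12}{\frac{52}{31}} + \frac{39}{5}\right)\right) \left(-75\right) = \left(22 + \left(\left(-12\right) \frac{31}{52} + \frac{39}{5}\right)\right) \left(-75\right) = \left(22 + \left(- \frac{93}{13} + \frac{39}{5}\right)\right) \left(-75\right) = \left(22 + \frac{42}{65}\right) \left(-75\right) = \frac{1472}{65} \left(-75\right) = - \frac{22080}{13}$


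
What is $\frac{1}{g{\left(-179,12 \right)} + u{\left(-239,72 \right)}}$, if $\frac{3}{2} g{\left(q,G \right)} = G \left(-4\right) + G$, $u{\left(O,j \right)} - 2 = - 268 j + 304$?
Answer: $- \frac{1}{19014} \approx -5.2593 \cdot 10^{-5}$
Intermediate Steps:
$u{\left(O,j \right)} = 306 - 268 j$ ($u{\left(O,j \right)} = 2 - \left(-304 + 268 j\right) = 306 - 268 j$)
$g{\left(q,G \right)} = - 2 G$ ($g{\left(q,G \right)} = \frac{2 \left(G \left(-4\right) + G\right)}{3} = \frac{2 \left(- 4 G + G\right)}{3} = \frac{2 \left(- 3 G\right)}{3} = - 2 G$)
$\frac{1}{g{\left(-179,12 \right)} + u{\left(-239,72 \right)}} = \frac{1}{\left(-2\right) 12 + \left(306 - 19296\right)} = \frac{1}{-24 + \left(306 - 19296\right)} = \frac{1}{-24 - 18990} = \frac{1}{-19014} = - \frac{1}{19014}$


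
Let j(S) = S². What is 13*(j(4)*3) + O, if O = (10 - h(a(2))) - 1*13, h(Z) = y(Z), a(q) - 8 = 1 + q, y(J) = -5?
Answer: 626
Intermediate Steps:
a(q) = 9 + q (a(q) = 8 + (1 + q) = 9 + q)
h(Z) = -5
O = 2 (O = (10 - 1*(-5)) - 1*13 = (10 + 5) - 13 = 15 - 13 = 2)
13*(j(4)*3) + O = 13*(4²*3) + 2 = 13*(16*3) + 2 = 13*48 + 2 = 624 + 2 = 626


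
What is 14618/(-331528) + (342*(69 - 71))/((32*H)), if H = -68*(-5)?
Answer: -12056531/112719520 ≈ -0.10696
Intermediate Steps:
H = 340
14618/(-331528) + (342*(69 - 71))/((32*H)) = 14618/(-331528) + (342*(69 - 71))/((32*340)) = 14618*(-1/331528) + (342*(-2))/10880 = -7309/165764 - 684*1/10880 = -7309/165764 - 171/2720 = -12056531/112719520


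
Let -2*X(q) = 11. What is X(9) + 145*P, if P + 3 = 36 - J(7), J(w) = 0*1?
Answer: 9559/2 ≈ 4779.5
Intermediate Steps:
X(q) = -11/2 (X(q) = -½*11 = -11/2)
J(w) = 0
P = 33 (P = -3 + (36 - 1*0) = -3 + (36 + 0) = -3 + 36 = 33)
X(9) + 145*P = -11/2 + 145*33 = -11/2 + 4785 = 9559/2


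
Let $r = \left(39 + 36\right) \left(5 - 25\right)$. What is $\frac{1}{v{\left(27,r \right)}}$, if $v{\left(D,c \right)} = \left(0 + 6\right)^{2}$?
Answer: $\frac{1}{36} \approx 0.027778$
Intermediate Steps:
$r = -1500$ ($r = 75 \left(-20\right) = -1500$)
$v{\left(D,c \right)} = 36$ ($v{\left(D,c \right)} = 6^{2} = 36$)
$\frac{1}{v{\left(27,r \right)}} = \frac{1}{36}$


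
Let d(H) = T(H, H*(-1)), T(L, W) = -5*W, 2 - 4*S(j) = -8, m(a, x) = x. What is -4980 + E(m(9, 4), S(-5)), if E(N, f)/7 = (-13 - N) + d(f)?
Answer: -10023/2 ≈ -5011.5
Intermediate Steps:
S(j) = 5/2 (S(j) = 1/2 - 1/4*(-8) = 1/2 + 2 = 5/2)
d(H) = 5*H (d(H) = -5*H*(-1) = -(-5)*H = 5*H)
E(N, f) = -91 - 7*N + 35*f (E(N, f) = 7*((-13 - N) + 5*f) = 7*(-13 - N + 5*f) = -91 - 7*N + 35*f)
-4980 + E(m(9, 4), S(-5)) = -4980 + (-91 - 7*4 + 35*(5/2)) = -4980 + (-91 - 28 + 175/2) = -4980 - 63/2 = -10023/2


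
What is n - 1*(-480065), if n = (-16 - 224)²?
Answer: 537665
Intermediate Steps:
n = 57600 (n = (-240)² = 57600)
n - 1*(-480065) = 57600 - 1*(-480065) = 57600 + 480065 = 537665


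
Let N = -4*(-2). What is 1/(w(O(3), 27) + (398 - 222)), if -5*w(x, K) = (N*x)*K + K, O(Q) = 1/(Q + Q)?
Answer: 5/817 ≈ 0.0061200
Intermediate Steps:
O(Q) = 1/(2*Q)
N = 8
w(x, K) = -K/5 - 8*K*x/5 (w(x, K) = -((8*x)*K + K)/5 = -(8*K*x + K)/5 = -(K + 8*K*x)/5 = -K/5 - 8*K*x/5)
1/(w(O(3), 27) + (398 - 222)) = 1/(-⅕*27*(1 + 8*((½)/3)) + (398 - 222)) = 1/(-⅕*27*(1 + 8*((½)*(⅓))) + 176) = 1/(-⅕*27*(1 + 8*(⅙)) + 176) = 1/(-⅕*27*(1 + 4/3) + 176) = 1/(-⅕*27*7/3 + 176) = 1/(-63/5 + 176) = 1/(817/5) = 5/817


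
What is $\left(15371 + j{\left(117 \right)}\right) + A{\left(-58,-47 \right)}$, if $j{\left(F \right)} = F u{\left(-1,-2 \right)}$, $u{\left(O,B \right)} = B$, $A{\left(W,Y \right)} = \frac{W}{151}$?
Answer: $\frac{2285629}{151} \approx 15137.0$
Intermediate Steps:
$A{\left(W,Y \right)} = \frac{W}{151}$ ($A{\left(W,Y \right)} = W \frac{1}{151} = \frac{W}{151}$)
$j{\left(F \right)} = - 2 F$ ($j{\left(F \right)} = F \left(-2\right) = - 2 F$)
$\left(15371 + j{\left(117 \right)}\right) + A{\left(-58,-47 \right)} = \left(15371 - 234\right) + \frac{1}{151} \left(-58\right) = \left(15371 - 234\right) - \frac{58}{151} = 15137 - \frac{58}{151} = \frac{2285629}{151}$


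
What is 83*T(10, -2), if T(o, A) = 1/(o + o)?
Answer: 83/20 ≈ 4.1500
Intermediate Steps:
T(o, A) = 1/(2*o)
83*T(10, -2) = 83*((½)/10) = 83*((½)*(⅒)) = 83*(1/20) = 83/20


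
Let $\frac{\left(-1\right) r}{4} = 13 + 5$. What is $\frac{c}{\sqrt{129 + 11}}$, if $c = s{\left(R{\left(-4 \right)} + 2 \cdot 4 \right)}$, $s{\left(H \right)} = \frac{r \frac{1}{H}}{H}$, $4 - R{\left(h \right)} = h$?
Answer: $- \frac{9 \sqrt{35}}{2240} \approx -0.02377$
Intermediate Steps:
$R{\left(h \right)} = 4 - h$
$r = -72$ ($r = - 4 \left(13 + 5\right) = \left(-4\right) 18 = -72$)
$s{\left(H \right)} = - \frac{72}{H^{2}}$ ($s{\left(H \right)} = \frac{\left(-72\right) \frac{1}{H}}{H} = - \frac{72}{H^{2}}$)
$c = - \frac{9}{32}$ ($c = - \frac{72}{\left(\left(4 - -4\right) + 2 \cdot 4\right)^{2}} = - \frac{72}{\left(\left(4 + 4\right) + 8\right)^{2}} = - \frac{72}{\left(8 + 8\right)^{2}} = - \frac{72}{256} = \left(-72\right) \frac{1}{256} = - \frac{9}{32} \approx -0.28125$)
$\frac{c}{\sqrt{129 + 11}} = - \frac{9}{32 \sqrt{129 + 11}} = - \frac{9}{32 \sqrt{140}} = - \frac{9}{32 \cdot 2 \sqrt{35}} = - \frac{9 \frac{\sqrt{35}}{70}}{32} = - \frac{9 \sqrt{35}}{2240}$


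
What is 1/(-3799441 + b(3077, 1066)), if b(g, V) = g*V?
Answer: -1/519359 ≈ -1.9255e-6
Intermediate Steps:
b(g, V) = V*g
1/(-3799441 + b(3077, 1066)) = 1/(-3799441 + 1066*3077) = 1/(-3799441 + 3280082) = 1/(-519359) = -1/519359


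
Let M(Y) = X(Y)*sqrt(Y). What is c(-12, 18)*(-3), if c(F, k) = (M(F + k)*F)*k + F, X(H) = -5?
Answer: 36 - 3240*sqrt(6) ≈ -7900.3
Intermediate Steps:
M(Y) = -5*sqrt(Y)
c(F, k) = F - 5*F*k*sqrt(F + k) (c(F, k) = ((-5*sqrt(F + k))*F)*k + F = (-5*F*sqrt(F + k))*k + F = -5*F*k*sqrt(F + k) + F = F - 5*F*k*sqrt(F + k))
c(-12, 18)*(-3) = -12*(1 - 5*18*sqrt(-12 + 18))*(-3) = -12*(1 - 5*18*sqrt(6))*(-3) = -12*(1 - 90*sqrt(6))*(-3) = (-12 + 1080*sqrt(6))*(-3) = 36 - 3240*sqrt(6)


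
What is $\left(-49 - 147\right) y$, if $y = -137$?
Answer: $26852$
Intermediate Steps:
$\left(-49 - 147\right) y = \left(-49 - 147\right) \left(-137\right) = \left(-196\right) \left(-137\right) = 26852$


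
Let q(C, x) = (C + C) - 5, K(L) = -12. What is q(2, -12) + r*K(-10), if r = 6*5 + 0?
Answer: -361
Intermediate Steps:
r = 30 (r = 30 + 0 = 30)
q(C, x) = -5 + 2*C (q(C, x) = 2*C - 5 = -5 + 2*C)
q(2, -12) + r*K(-10) = (-5 + 2*2) + 30*(-12) = (-5 + 4) - 360 = -1 - 360 = -361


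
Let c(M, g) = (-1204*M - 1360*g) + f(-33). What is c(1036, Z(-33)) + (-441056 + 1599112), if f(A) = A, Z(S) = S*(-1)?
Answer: -134201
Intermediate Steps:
Z(S) = -S
c(M, g) = -33 - 1360*g - 1204*M (c(M, g) = (-1204*M - 1360*g) - 33 = (-1360*g - 1204*M) - 33 = -33 - 1360*g - 1204*M)
c(1036, Z(-33)) + (-441056 + 1599112) = (-33 - (-1360)*(-33) - 1204*1036) + (-441056 + 1599112) = (-33 - 1360*33 - 1247344) + 1158056 = (-33 - 44880 - 1247344) + 1158056 = -1292257 + 1158056 = -134201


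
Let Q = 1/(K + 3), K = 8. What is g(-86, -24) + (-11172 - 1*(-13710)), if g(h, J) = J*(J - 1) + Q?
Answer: 34519/11 ≈ 3138.1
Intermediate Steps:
Q = 1/11 (Q = 1/(8 + 3) = 1/11 ≈ 0.090909)
g(h, J) = 1/11 + J*(-1 + J) (g(h, J) = J*(J - 1) + 1/11 = J*(-1 + J) + 1/11 = 1/11 + J*(-1 + J))
g(-86, -24) + (-11172 - 1*(-13710)) = (1/11 + (-24)² - 1*(-24)) + (-11172 - 1*(-13710)) = (1/11 + 576 + 24) + (-11172 + 13710) = 6601/11 + 2538 = 34519/11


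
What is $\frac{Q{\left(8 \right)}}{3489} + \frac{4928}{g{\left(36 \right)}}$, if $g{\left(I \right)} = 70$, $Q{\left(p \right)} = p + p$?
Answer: $\frac{1228208}{17445} \approx 70.405$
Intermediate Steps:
$Q{\left(p \right)} = 2 p$
$\frac{Q{\left(8 \right)}}{3489} + \frac{4928}{g{\left(36 \right)}} = \frac{2 \cdot 8}{3489} + \frac{4928}{70} = 16 \cdot \frac{1}{3489} + 4928 \cdot \frac{1}{70} = \frac{16}{3489} + \frac{352}{5} = \frac{1228208}{17445}$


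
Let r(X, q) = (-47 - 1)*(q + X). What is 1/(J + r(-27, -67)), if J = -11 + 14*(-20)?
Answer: 1/4221 ≈ 0.00023691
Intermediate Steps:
r(X, q) = -48*X - 48*q (r(X, q) = -48*(X + q) = -48*X - 48*q)
J = -291 (J = -11 - 280 = -291)
1/(J + r(-27, -67)) = 1/(-291 + (-48*(-27) - 48*(-67))) = 1/(-291 + (1296 + 3216)) = 1/(-291 + 4512) = 1/4221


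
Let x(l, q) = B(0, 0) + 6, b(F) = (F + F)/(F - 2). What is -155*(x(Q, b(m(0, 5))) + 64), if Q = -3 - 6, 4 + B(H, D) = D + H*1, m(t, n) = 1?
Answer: -10230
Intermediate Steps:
B(H, D) = -4 + D + H (B(H, D) = -4 + (D + H*1) = -4 + (D + H) = -4 + D + H)
b(F) = 2*F/(-2 + F) (b(F) = (2*F)/(-2 + F) = 2*F/(-2 + F))
Q = -9
x(l, q) = 2 (x(l, q) = (-4 + 0 + 0) + 6 = -4 + 6 = 2)
-155*(x(Q, b(m(0, 5))) + 64) = -155*(2 + 64) = -155*66 = -10230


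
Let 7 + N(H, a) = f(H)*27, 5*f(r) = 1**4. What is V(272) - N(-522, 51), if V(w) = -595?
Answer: -2967/5 ≈ -593.40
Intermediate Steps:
f(r) = 1/5 (f(r) = (1/5)*1**4 = (1/5)*1 = 1/5)
N(H, a) = -8/5 (N(H, a) = -7 + (1/5)*27 = -7 + 27/5 = -8/5)
V(272) - N(-522, 51) = -595 - 1*(-8/5) = -595 + 8/5 = -2967/5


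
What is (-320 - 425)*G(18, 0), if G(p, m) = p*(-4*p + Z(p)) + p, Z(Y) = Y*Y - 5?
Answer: -3325680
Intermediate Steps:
Z(Y) = -5 + Y² (Z(Y) = Y² - 5 = -5 + Y²)
G(p, m) = p + p*(-5 + p² - 4*p) (G(p, m) = p*(-4*p + (-5 + p²)) + p = p*(-5 + p² - 4*p) + p = p + p*(-5 + p² - 4*p))
(-320 - 425)*G(18, 0) = (-320 - 425)*(18*(-4 + 18² - 4*18)) = -13410*(-4 + 324 - 72) = -13410*248 = -745*4464 = -3325680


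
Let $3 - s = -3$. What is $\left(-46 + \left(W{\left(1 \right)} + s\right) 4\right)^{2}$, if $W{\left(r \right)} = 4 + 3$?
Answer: $36$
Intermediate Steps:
$W{\left(r \right)} = 7$
$s = 6$ ($s = 3 - -3 = 3 + 3 = 6$)
$\left(-46 + \left(W{\left(1 \right)} + s\right) 4\right)^{2} = \left(-46 + \left(7 + 6\right) 4\right)^{2} = \left(-46 + 13 \cdot 4\right)^{2} = \left(-46 + 52\right)^{2} = 6^{2} = 36$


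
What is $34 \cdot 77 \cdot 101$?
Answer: $264418$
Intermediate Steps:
$34 \cdot 77 \cdot 101 = 2618 \cdot 101 = 264418$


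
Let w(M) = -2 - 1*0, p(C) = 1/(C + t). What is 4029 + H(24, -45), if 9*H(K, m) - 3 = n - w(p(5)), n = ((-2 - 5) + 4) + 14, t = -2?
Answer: 36277/9 ≈ 4030.8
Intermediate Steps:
p(C) = 1/(-2 + C) (p(C) = 1/(C - 2) = 1/(-2 + C))
w(M) = -2 (w(M) = -2 + 0 = -2)
n = 11 (n = (-7 + 4) + 14 = -3 + 14 = 11)
H(K, m) = 16/9 (H(K, m) = 1/3 + (11 - 1*(-2))/9 = 1/3 + (11 + 2)/9 = 1/3 + (1/9)*13 = 1/3 + 13/9 = 16/9)
4029 + H(24, -45) = 4029 + 16/9 = 36277/9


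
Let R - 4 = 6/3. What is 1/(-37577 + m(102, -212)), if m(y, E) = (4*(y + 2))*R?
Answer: -1/35081 ≈ -2.8505e-5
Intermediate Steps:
R = 6 (R = 4 + 6/3 = 4 + 6*(1/3) = 4 + 2 = 6)
m(y, E) = 48 + 24*y (m(y, E) = (4*(y + 2))*6 = (4*(2 + y))*6 = (8 + 4*y)*6 = 48 + 24*y)
1/(-37577 + m(102, -212)) = 1/(-37577 + (48 + 24*102)) = 1/(-37577 + (48 + 2448)) = 1/(-37577 + 2496) = 1/(-35081) = -1/35081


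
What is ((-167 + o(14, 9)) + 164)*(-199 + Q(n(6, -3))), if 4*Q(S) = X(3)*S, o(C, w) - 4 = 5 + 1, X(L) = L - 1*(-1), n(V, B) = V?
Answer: -1351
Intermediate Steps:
X(L) = 1 + L (X(L) = L + 1 = 1 + L)
o(C, w) = 10 (o(C, w) = 4 + (5 + 1) = 4 + 6 = 10)
Q(S) = S (Q(S) = ((1 + 3)*S)/4 = (4*S)/4 = S)
((-167 + o(14, 9)) + 164)*(-199 + Q(n(6, -3))) = ((-167 + 10) + 164)*(-199 + 6) = (-157 + 164)*(-193) = 7*(-193) = -1351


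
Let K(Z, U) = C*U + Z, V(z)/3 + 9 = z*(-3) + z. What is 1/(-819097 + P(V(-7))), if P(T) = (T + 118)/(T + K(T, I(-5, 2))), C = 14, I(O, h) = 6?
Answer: -6/4914575 ≈ -1.2209e-6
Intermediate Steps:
V(z) = -27 - 6*z (V(z) = -27 + 3*(z*(-3) + z) = -27 + 3*(-3*z + z) = -27 + 3*(-2*z) = -27 - 6*z)
K(Z, U) = Z + 14*U (K(Z, U) = 14*U + Z = Z + 14*U)
P(T) = (118 + T)/(84 + 2*T) (P(T) = (T + 118)/(T + (T + 14*6)) = (118 + T)/(T + (T + 84)) = (118 + T)/(T + (84 + T)) = (118 + T)/(84 + 2*T))
1/(-819097 + P(V(-7))) = 1/(-819097 + (118 + (-27 - 6*(-7)))/(2*(42 + (-27 - 6*(-7))))) = 1/(-819097 + (118 + (-27 + 42))/(2*(42 + (-27 + 42)))) = 1/(-819097 + (118 + 15)/(2*(42 + 15))) = 1/(-819097 + (½)*133/57) = 1/(-819097 + (½)*(1/57)*133) = 1/(-819097 + 7/6) = 1/(-4914575/6) = -6/4914575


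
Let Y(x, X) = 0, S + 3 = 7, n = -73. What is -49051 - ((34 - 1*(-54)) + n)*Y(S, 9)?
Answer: -49051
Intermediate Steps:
S = 4 (S = -3 + 7 = 4)
-49051 - ((34 - 1*(-54)) + n)*Y(S, 9) = -49051 - ((34 - 1*(-54)) - 73)*0 = -49051 - ((34 + 54) - 73)*0 = -49051 - (88 - 73)*0 = -49051 - 15*0 = -49051 - 1*0 = -49051 + 0 = -49051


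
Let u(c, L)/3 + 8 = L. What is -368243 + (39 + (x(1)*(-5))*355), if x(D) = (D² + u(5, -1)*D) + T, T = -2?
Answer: -318504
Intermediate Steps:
u(c, L) = -24 + 3*L
x(D) = -2 + D² - 27*D (x(D) = (D² + (-24 + 3*(-1))*D) - 2 = (D² + (-24 - 3)*D) - 2 = (D² - 27*D) - 2 = -2 + D² - 27*D)
-368243 + (39 + (x(1)*(-5))*355) = -368243 + (39 + ((-2 + 1² - 27*1)*(-5))*355) = -368243 + (39 + ((-2 + 1 - 27)*(-5))*355) = -368243 + (39 - 28*(-5)*355) = -368243 + (39 + 140*355) = -368243 + (39 + 49700) = -368243 + 49739 = -318504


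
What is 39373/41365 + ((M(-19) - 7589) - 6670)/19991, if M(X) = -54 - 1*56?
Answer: 192731958/826927715 ≈ 0.23307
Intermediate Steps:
M(X) = -110 (M(X) = -54 - 56 = -110)
39373/41365 + ((M(-19) - 7589) - 6670)/19991 = 39373/41365 + ((-110 - 7589) - 6670)/19991 = 39373*(1/41365) + (-7699 - 6670)*(1/19991) = 39373/41365 - 14369*1/19991 = 39373/41365 - 14369/19991 = 192731958/826927715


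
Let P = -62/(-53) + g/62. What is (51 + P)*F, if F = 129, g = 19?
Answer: 22244373/3286 ≈ 6769.4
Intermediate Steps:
P = 4851/3286 (P = -62/(-53) + 19/62 = -62*(-1/53) + 19*(1/62) = 62/53 + 19/62 = 4851/3286 ≈ 1.4763)
(51 + P)*F = (51 + 4851/3286)*129 = (172437/3286)*129 = 22244373/3286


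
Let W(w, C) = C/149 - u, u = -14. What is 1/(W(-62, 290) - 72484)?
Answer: -149/10797740 ≈ -1.3799e-5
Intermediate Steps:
W(w, C) = 14 + C/149 (W(w, C) = C/149 - 1*(-14) = C*(1/149) + 14 = C/149 + 14 = 14 + C/149)
1/(W(-62, 290) - 72484) = 1/((14 + (1/149)*290) - 72484) = 1/((14 + 290/149) - 72484) = 1/(2376/149 - 72484) = 1/(-10797740/149) = -149/10797740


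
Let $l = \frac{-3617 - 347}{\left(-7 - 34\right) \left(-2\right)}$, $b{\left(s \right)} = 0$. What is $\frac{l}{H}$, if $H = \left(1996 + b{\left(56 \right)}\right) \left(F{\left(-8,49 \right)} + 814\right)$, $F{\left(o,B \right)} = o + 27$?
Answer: $- \frac{991}{34084694} \approx -2.9075 \cdot 10^{-5}$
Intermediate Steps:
$F{\left(o,B \right)} = 27 + o$
$H = 1662668$ ($H = \left(1996 + 0\right) \left(\left(27 - 8\right) + 814\right) = 1996 \left(19 + 814\right) = 1996 \cdot 833 = 1662668$)
$l = - \frac{1982}{41}$ ($l = - \frac{3964}{\left(-41\right) \left(-2\right)} = - \frac{3964}{82} = \left(-3964\right) \frac{1}{82} = - \frac{1982}{41} \approx -48.341$)
$\frac{l}{H} = - \frac{1982}{41 \cdot 1662668} = \left(- \frac{1982}{41}\right) \frac{1}{1662668} = - \frac{991}{34084694}$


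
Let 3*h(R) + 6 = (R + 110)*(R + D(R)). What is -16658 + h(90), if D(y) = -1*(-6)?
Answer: -10260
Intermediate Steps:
D(y) = 6
h(R) = -2 + (6 + R)*(110 + R)/3 (h(R) = -2 + ((R + 110)*(R + 6))/3 = -2 + ((110 + R)*(6 + R))/3 = -2 + ((6 + R)*(110 + R))/3 = -2 + (6 + R)*(110 + R)/3)
-16658 + h(90) = -16658 + (218 + (⅓)*90² + (116/3)*90) = -16658 + (218 + (⅓)*8100 + 3480) = -16658 + (218 + 2700 + 3480) = -16658 + 6398 = -10260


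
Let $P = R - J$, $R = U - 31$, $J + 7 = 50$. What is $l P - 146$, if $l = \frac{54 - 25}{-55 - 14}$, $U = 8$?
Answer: $- \frac{2720}{23} \approx -118.26$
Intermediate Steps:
$l = - \frac{29}{69}$ ($l = \frac{29}{-69} = 29 \left(- \frac{1}{69}\right) = - \frac{29}{69} \approx -0.42029$)
$J = 43$ ($J = -7 + 50 = 43$)
$R = -23$ ($R = 8 - 31 = -23$)
$P = -66$ ($P = -23 - 43 = -66$)
$l P - 146 = \left(- \frac{29}{69}\right) \left(-66\right) - 146 = \frac{638}{23} - 146 = - \frac{2720}{23}$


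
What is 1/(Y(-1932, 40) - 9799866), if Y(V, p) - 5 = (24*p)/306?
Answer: -51/499792751 ≈ -1.0204e-7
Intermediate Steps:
Y(V, p) = 5 + 4*p/51 (Y(V, p) = 5 + (24*p)/306 = 5 + (24*p)*(1/306) = 5 + 4*p/51)
1/(Y(-1932, 40) - 9799866) = 1/((5 + (4/51)*40) - 9799866) = 1/((5 + 160/51) - 9799866) = 1/(415/51 - 9799866) = 1/(-499792751/51) = -51/499792751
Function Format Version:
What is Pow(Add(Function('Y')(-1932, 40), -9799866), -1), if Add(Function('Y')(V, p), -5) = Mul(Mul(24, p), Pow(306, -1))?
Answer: Rational(-51, 499792751) ≈ -1.0204e-7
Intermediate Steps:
Function('Y')(V, p) = Add(5, Mul(Rational(4, 51), p)) (Function('Y')(V, p) = Add(5, Mul(Mul(24, p), Pow(306, -1))) = Add(5, Mul(Mul(24, p), Rational(1, 306))) = Add(5, Mul(Rational(4, 51), p)))
Pow(Add(Function('Y')(-1932, 40), -9799866), -1) = Pow(Add(Add(5, Mul(Rational(4, 51), 40)), -9799866), -1) = Pow(Add(Add(5, Rational(160, 51)), -9799866), -1) = Pow(Add(Rational(415, 51), -9799866), -1) = Pow(Rational(-499792751, 51), -1) = Rational(-51, 499792751)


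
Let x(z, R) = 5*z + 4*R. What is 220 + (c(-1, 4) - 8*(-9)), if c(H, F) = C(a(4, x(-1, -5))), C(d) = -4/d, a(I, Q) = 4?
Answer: 291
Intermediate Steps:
x(z, R) = 4*R + 5*z
c(H, F) = -1 (c(H, F) = -4/4 = -4*¼ = -1)
220 + (c(-1, 4) - 8*(-9)) = 220 + (-1 - 8*(-9)) = 220 + (-1 + 72) = 220 + 71 = 291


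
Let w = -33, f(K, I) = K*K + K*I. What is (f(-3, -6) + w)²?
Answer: 36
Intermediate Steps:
f(K, I) = K² + I*K
(f(-3, -6) + w)² = (-3*(-6 - 3) - 33)² = (-3*(-9) - 33)² = (27 - 33)² = (-6)² = 36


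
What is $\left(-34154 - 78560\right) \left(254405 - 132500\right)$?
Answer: $-13740400170$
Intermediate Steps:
$\left(-34154 - 78560\right) \left(254405 - 132500\right) = \left(-112714\right) 121905 = -13740400170$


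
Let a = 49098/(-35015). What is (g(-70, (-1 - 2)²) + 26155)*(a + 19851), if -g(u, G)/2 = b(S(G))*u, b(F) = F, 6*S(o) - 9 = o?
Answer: 3694103940105/7003 ≈ 5.2750e+8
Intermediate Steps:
S(o) = 3/2 + o/6
a = -49098/35015 (a = 49098*(-1/35015) = -49098/35015 ≈ -1.4022)
g(u, G) = -2*u*(3/2 + G/6) (g(u, G) = -2*(3/2 + G/6)*u = -2*u*(3/2 + G/6))
(g(-70, (-1 - 2)²) + 26155)*(a + 19851) = (-⅓*(-70)*(9 + (-1 - 2)²) + 26155)*(-49098/35015 + 19851) = (-⅓*(-70)*(9 + (-3)²) + 26155)*(695033667/35015) = (-⅓*(-70)*(9 + 9) + 26155)*(695033667/35015) = (-⅓*(-70)*18 + 26155)*(695033667/35015) = (420 + 26155)*(695033667/35015) = 26575*(695033667/35015) = 3694103940105/7003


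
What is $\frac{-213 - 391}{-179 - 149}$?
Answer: $\frac{151}{82} \approx 1.8415$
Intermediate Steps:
$\frac{-213 - 391}{-179 - 149} = - \frac{604}{-328} = \left(-604\right) \left(- \frac{1}{328}\right) = \frac{151}{82}$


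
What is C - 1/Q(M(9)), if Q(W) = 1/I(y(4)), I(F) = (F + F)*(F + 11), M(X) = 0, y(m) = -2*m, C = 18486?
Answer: 18534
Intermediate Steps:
I(F) = 2*F*(11 + F) (I(F) = (2*F)*(11 + F) = 2*F*(11 + F))
Q(W) = -1/48 (Q(W) = 1/(2*(-2*4)*(11 - 2*4)) = 1/(2*(-8)*(11 - 8)) = 1/(2*(-8)*3) = 1/(-48) = -1/48)
C - 1/Q(M(9)) = 18486 - 1/(-1/48) = 18486 - 1*(-48) = 18486 + 48 = 18534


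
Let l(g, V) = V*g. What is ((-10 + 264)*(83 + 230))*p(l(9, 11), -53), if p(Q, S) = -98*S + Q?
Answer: 420804086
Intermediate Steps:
p(Q, S) = Q - 98*S
((-10 + 264)*(83 + 230))*p(l(9, 11), -53) = ((-10 + 264)*(83 + 230))*(11*9 - 98*(-53)) = (254*313)*(99 + 5194) = 79502*5293 = 420804086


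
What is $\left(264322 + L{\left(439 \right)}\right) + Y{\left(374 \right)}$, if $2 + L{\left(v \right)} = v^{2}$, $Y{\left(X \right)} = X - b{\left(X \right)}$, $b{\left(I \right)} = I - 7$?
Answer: $457048$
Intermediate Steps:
$b{\left(I \right)} = -7 + I$
$Y{\left(X \right)} = 7$ ($Y{\left(X \right)} = X - \left(-7 + X\right) = 7$)
$L{\left(v \right)} = -2 + v^{2}$
$\left(264322 + L{\left(439 \right)}\right) + Y{\left(374 \right)} = \left(264322 - \left(2 - 439^{2}\right)\right) + 7 = \left(264322 + \left(-2 + 192721\right)\right) + 7 = \left(264322 + 192719\right) + 7 = 457041 + 7 = 457048$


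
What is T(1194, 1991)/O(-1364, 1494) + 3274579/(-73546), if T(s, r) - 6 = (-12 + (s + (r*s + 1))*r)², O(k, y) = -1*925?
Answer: -29986554858192249982283/1236910 ≈ -2.4243e+16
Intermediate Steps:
O(k, y) = -925
T(s, r) = 6 + (-12 + r*(1 + s + r*s))² (T(s, r) = 6 + (-12 + (s + (r*s + 1))*r)² = 6 + (-12 + (s + (1 + r*s))*r)² = 6 + (-12 + (1 + s + r*s)*r)² = 6 + (-12 + r*(1 + s + r*s))²)
T(1194, 1991)/O(-1364, 1494) + 3274579/(-73546) = (6 + (-12 + 1991 + 1991*1194 + 1194*1991²)²)/(-925) + 3274579/(-73546) = (6 + (-12 + 1991 + 2377254 + 1194*3964081)²)*(-1/925) + 3274579*(-1/73546) = (6 + (-12 + 1991 + 2377254 + 4733112714)²)*(-1/925) - 297689/6686 = (6 + 4735491947²)*(-1/925) - 297689/6686 = (6 + 22424883980101850809)*(-1/925) - 297689/6686 = 22424883980101850815*(-1/925) - 297689/6686 = -4484976796020370163/185 - 297689/6686 = -29986554858192249982283/1236910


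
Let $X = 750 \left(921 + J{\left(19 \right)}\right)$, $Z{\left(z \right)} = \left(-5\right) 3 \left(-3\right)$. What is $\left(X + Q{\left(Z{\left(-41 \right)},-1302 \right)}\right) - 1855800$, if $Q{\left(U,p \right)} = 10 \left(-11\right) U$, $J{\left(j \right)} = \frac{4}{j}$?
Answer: $- \frac{22227000}{19} \approx -1.1698 \cdot 10^{6}$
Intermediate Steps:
$Z{\left(z \right)} = 45$ ($Z{\left(z \right)} = \left(-15\right) \left(-3\right) = 45$)
$X = \frac{13127250}{19}$ ($X = 750 \left(921 + \frac{4}{19}\right) = 750 \cdot \frac{17503}{19} = \frac{13127250}{19} \approx 6.9091 \cdot 10^{5}$)
$Q{\left(U,p \right)} = - 110 U$
$\left(X + Q{\left(Z{\left(-41 \right)},-1302 \right)}\right) - 1855800 = \left(\frac{13127250}{19} - 4950\right) - 1855800 = \frac{13033200}{19} - 1855800 = - \frac{22227000}{19}$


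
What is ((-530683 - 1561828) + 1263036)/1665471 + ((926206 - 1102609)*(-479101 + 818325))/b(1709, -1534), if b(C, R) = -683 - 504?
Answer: 99662002285122287/1976914077 ≈ 5.0413e+7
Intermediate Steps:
b(C, R) = -1187
((-530683 - 1561828) + 1263036)/1665471 + ((926206 - 1102609)*(-479101 + 818325))/b(1709, -1534) = ((-530683 - 1561828) + 1263036)/1665471 + ((926206 - 1102609)*(-479101 + 818325))/(-1187) = (-2092511 + 1263036)*(1/1665471) - 176403*339224*(-1/1187) = -829475*1/1665471 - 59840131272*(-1/1187) = -829475/1665471 + 59840131272/1187 = 99662002285122287/1976914077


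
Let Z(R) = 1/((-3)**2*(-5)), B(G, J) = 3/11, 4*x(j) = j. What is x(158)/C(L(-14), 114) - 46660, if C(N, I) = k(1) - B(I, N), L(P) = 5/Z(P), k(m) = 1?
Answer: -745691/16 ≈ -46606.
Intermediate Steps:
x(j) = j/4
B(G, J) = 3/11 (B(G, J) = 3*(1/11) = 3/11)
Z(R) = -1/45 (Z(R) = 1/(9*(-5)) = 1/(-45) = 1*(-1/45) = -1/45)
L(P) = -225 (L(P) = 5/(-1/45) = 5*(-45) = -225)
C(N, I) = 8/11 (C(N, I) = 1 - 1*3/11 = 1 - 3/11 = 8/11)
x(158)/C(L(-14), 114) - 46660 = ((1/4)*158)/(8/11) - 46660 = (79/2)*(11/8) - 46660 = 869/16 - 46660 = -745691/16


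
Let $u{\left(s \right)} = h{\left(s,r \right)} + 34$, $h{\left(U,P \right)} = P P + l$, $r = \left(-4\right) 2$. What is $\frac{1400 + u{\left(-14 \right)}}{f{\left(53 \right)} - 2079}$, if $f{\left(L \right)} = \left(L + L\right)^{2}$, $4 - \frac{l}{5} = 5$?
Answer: $\frac{1493}{9157} \approx 0.16304$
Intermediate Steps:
$r = -8$
$l = -5$ ($l = 20 - 25 = -5$)
$f{\left(L \right)} = 4 L^{2}$ ($f{\left(L \right)} = \left(2 L\right)^{2} = 4 L^{2}$)
$h{\left(U,P \right)} = -5 + P^{2}$ ($h{\left(U,P \right)} = P P - 5 = P^{2} - 5 = -5 + P^{2}$)
$u{\left(s \right)} = 93$ ($u{\left(s \right)} = \left(-5 + \left(-8\right)^{2}\right) + 34 = \left(-5 + 64\right) + 34 = 59 + 34 = 93$)
$\frac{1400 + u{\left(-14 \right)}}{f{\left(53 \right)} - 2079} = \frac{1400 + 93}{4 \cdot 53^{2} - 2079} = \frac{1493}{4 \cdot 2809 - 2079} = \frac{1493}{11236 - 2079} = \frac{1493}{9157}$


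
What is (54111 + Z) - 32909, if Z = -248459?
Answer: -227257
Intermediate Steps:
(54111 + Z) - 32909 = (54111 - 248459) - 32909 = -194348 - 32909 = -227257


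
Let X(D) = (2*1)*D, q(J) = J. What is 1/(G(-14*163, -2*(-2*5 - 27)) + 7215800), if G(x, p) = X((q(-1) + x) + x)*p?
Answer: 1/6540180 ≈ 1.5290e-7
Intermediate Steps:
X(D) = 2*D
G(x, p) = p*(-2 + 4*x) (G(x, p) = (2*((-1 + x) + x))*p = (2*(-1 + 2*x))*p = (-2 + 4*x)*p = p*(-2 + 4*x))
1/(G(-14*163, -2*(-2*5 - 27)) + 7215800) = 1/(2*(-2*(-2*5 - 27))*(-1 + 2*(-14*163)) + 7215800) = 1/(2*(-2*(-10 - 27))*(-1 + 2*(-2282)) + 7215800) = 1/(2*(-2*(-37))*(-1 - 4564) + 7215800) = 1/(2*74*(-4565) + 7215800) = 1/(-675620 + 7215800) = 1/6540180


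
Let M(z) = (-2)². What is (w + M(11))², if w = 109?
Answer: 12769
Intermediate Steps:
M(z) = 4
(w + M(11))² = (109 + 4)² = 113² = 12769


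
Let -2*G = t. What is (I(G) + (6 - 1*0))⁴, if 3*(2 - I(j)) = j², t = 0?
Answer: 4096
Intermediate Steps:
G = 0 (G = -½*0 = 0)
I(j) = 2 - j²/3
(I(G) + (6 - 1*0))⁴ = ((2 - ⅓*0²) + (6 - 1*0))⁴ = ((2 - ⅓*0) + (6 + 0))⁴ = ((2 + 0) + 6)⁴ = (2 + 6)⁴ = 8⁴ = 4096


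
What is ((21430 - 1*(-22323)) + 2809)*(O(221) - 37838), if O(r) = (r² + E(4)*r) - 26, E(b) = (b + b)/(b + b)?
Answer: 521401276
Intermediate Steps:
E(b) = 1 (E(b) = (2*b)/((2*b)) = (2*b)*(1/(2*b)) = 1)
O(r) = -26 + r + r² (O(r) = (r² + 1*r) - 26 = (r² + r) - 26 = (r + r²) - 26 = -26 + r + r²)
((21430 - 1*(-22323)) + 2809)*(O(221) - 37838) = ((21430 - 1*(-22323)) + 2809)*((-26 + 221 + 221²) - 37838) = ((21430 + 22323) + 2809)*((-26 + 221 + 48841) - 37838) = (43753 + 2809)*(49036 - 37838) = 46562*11198 = 521401276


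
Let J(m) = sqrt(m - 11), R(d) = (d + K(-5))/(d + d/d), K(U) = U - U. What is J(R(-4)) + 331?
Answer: 331 + I*sqrt(87)/3 ≈ 331.0 + 3.1091*I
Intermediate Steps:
K(U) = 0
R(d) = d/(1 + d) (R(d) = (d + 0)/(d + d/d) = d/(d + 1) = d/(1 + d))
J(m) = sqrt(-11 + m)
J(R(-4)) + 331 = sqrt(-11 - 4/(1 - 4)) + 331 = sqrt(-11 - 4/(-3)) + 331 = sqrt(-11 - 4*(-1/3)) + 331 = sqrt(-11 + 4/3) + 331 = sqrt(-29/3) + 331 = I*sqrt(87)/3 + 331 = 331 + I*sqrt(87)/3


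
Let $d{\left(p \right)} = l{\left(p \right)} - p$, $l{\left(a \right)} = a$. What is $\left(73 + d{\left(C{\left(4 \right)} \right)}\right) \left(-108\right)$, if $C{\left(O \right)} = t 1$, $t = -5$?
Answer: $-7884$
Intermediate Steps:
$C{\left(O \right)} = -5$ ($C{\left(O \right)} = \left(-5\right) 1 = -5$)
$d{\left(p \right)} = 0$ ($d{\left(p \right)} = p - p = 0$)
$\left(73 + d{\left(C{\left(4 \right)} \right)}\right) \left(-108\right) = \left(73 + 0\right) \left(-108\right) = 73 \left(-108\right) = -7884$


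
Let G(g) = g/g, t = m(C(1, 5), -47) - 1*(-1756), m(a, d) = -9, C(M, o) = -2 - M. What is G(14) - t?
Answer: -1746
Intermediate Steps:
t = 1747 (t = -9 - 1*(-1756) = -9 + 1756 = 1747)
G(g) = 1
G(14) - t = 1 - 1*1747 = 1 - 1747 = -1746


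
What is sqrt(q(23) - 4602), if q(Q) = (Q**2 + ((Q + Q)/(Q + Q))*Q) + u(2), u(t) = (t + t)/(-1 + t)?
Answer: 17*I*sqrt(14) ≈ 63.608*I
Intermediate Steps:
u(t) = 2*t/(-1 + t) (u(t) = (2*t)/(-1 + t) = 2*t/(-1 + t))
q(Q) = 4 + Q + Q**2 (q(Q) = (Q**2 + ((Q + Q)/(Q + Q))*Q) + 2*2/(-1 + 2) = (Q**2 + ((2*Q)/((2*Q)))*Q) + 2*2/1 = (Q**2 + ((2*Q)*(1/(2*Q)))*Q) + 2*2*1 = (Q**2 + 1*Q) + 4 = (Q**2 + Q) + 4 = (Q + Q**2) + 4 = 4 + Q + Q**2)
sqrt(q(23) - 4602) = sqrt((4 + 23 + 23**2) - 4602) = sqrt((4 + 23 + 529) - 4602) = sqrt(556 - 4602) = sqrt(-4046) = 17*I*sqrt(14)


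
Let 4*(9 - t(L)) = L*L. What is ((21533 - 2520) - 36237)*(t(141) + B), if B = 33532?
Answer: -492102598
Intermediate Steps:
t(L) = 9 - L**2/4 (t(L) = 9 - L*L/4 = 9 - L**2/4)
((21533 - 2520) - 36237)*(t(141) + B) = ((21533 - 2520) - 36237)*((9 - 1/4*141**2) + 33532) = (19013 - 36237)*((9 - 1/4*19881) + 33532) = -17224*((9 - 19881/4) + 33532) = -17224*(-19845/4 + 33532) = -17224*114283/4 = -492102598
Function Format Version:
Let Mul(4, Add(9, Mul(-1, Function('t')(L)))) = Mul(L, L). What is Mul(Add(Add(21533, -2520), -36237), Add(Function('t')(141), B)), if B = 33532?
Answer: -492102598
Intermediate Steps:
Function('t')(L) = Add(9, Mul(Rational(-1, 4), Pow(L, 2))) (Function('t')(L) = Add(9, Mul(Rational(-1, 4), Mul(L, L))) = Add(9, Mul(Rational(-1, 4), Pow(L, 2))))
Mul(Add(Add(21533, -2520), -36237), Add(Function('t')(141), B)) = Mul(Add(Add(21533, -2520), -36237), Add(Add(9, Mul(Rational(-1, 4), Pow(141, 2))), 33532)) = Mul(Add(19013, -36237), Add(Add(9, Mul(Rational(-1, 4), 19881)), 33532)) = Mul(-17224, Add(Add(9, Rational(-19881, 4)), 33532)) = Mul(-17224, Add(Rational(-19845, 4), 33532)) = Mul(-17224, Rational(114283, 4)) = -492102598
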